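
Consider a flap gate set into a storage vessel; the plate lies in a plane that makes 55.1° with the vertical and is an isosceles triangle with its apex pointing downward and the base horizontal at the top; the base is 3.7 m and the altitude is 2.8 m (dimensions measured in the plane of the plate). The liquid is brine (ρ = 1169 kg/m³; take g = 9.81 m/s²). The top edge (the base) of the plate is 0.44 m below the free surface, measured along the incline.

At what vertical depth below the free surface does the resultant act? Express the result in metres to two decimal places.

γ = ρg = 1169 × 9.81 / 1000 = 11.46789 kN/m³.
The plate makes 55.1° with the vertical, i.e. θ = 90° − 55.1° = 34.9° to the horizontal. Measuring y along the incline from the free-surface line, vertical depth h = y·sinθ with sinθ = 0.572146.
With the apex down, the centroid sits h/3 = 2.8/3 = 0.933333 m below the base (the top edge), so y_c = 0.44 + 0.933333 = 1.37333 m and h_c = 1.37333 × 0.572146 = 0.785745 m.
A = ½ × 3.7 × 2.8 = 5.18 m².
Resultant F = γ·h_c·A = 11.46789 × 0.785745 × 5.18 = 46.6761 kN.
I_c = b·h³/36 = 3.7 × 2.8³/36 = 2.25618 m⁴.
Centre of pressure: y_p = y_c + I_c/(y_c·A) = 1.37333 + 2.25618/(1.37333 × 5.18) = 1.37333 + 0.317153 = 1.69048 m along the plane.
Vertically, h_p = y_p·sinθ = 1.69048 × 0.572146 = 0.967201 m.

h_p = 0.97 m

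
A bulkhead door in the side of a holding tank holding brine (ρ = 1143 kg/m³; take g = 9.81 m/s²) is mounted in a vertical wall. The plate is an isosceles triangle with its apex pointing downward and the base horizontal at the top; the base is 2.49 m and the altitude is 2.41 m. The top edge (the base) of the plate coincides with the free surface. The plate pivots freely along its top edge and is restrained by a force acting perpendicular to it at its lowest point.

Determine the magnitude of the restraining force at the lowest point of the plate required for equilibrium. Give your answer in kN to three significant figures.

γ = ρg = 1143 × 9.81 / 1000 = 11.21283 kN/m³.
With the apex down, the centroid sits h/3 = 2.41/3 = 0.803333 m below the base (the top edge), so the centroid depth is h_c = 0.803333 m.
A = ½ × 2.49 × 2.41 = 3.00045 m².
Resultant F = γ·h_c·A = 11.21283 × 0.803333 × 3.00045 = 27.027 kN.
I_c = b·h³/36 = 2.49 × 2.41³/36 = 0.968162 m⁴.
Centre of pressure: y_p = y_c + I_c/(y_c·A) = 0.803333 + 0.968162/(0.803333 × 3.00045) = 0.803333 + 0.401667 = 1.205 m along the plane.
The resultant acts 0.803333 + 0.401667 = 1.205 m (along the plate) below the hinge at the top edge, so the moment about the hinge is M = F × 1.205 = 27.027 × 1.205 = 32.5675 kN·m.
A normal force at the bottom, 2.41 m from the hinge, must supply this moment: P = 32.5675/2.41 = 13.5135 kN.

P ≈ 13.5 kN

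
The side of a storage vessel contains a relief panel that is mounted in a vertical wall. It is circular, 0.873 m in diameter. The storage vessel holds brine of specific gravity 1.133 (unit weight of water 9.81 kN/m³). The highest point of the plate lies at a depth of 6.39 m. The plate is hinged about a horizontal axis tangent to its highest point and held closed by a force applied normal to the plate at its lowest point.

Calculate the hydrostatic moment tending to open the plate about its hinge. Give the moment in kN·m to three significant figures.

γ = 1.133 × 9.81 = 11.11473 kN/m³.
The centroid is at the centre, 0.4365 m below the top of the plate, so the centroid depth is h_c = 6.39 + 0.4365 = 6.8265 m.
A = π(0.4365)² = 0.598575 m².
Resultant F = γ·h_c·A = 11.11473 × 6.8265 × 0.598575 = 45.4167 kN.
I_c = πr⁴/4 = π × 0.4365⁴/4 = 0.0285119 m⁴.
Centre of pressure: y_p = y_c + I_c/(y_c·A) = 6.8265 + 0.0285119/(6.8265 × 0.598575) = 6.8265 + 0.00697765 = 6.83348 m along the plane.
The resultant acts 0.4365 + 0.00697765 = 0.443478 m (along the plate) below the hinge at the top edge, so the moment about the hinge is M = F × 0.443478 = 45.4167 × 0.443478 = 20.1413 kN·m.

M ≈ 20.1 kN·m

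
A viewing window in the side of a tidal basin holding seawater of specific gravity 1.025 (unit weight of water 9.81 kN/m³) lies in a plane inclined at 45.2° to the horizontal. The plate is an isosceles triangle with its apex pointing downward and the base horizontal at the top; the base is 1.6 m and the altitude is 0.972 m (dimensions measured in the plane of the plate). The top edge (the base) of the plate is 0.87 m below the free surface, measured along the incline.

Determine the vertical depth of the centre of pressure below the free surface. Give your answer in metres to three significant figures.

h_p = 0.878 m

γ = 1.025 × 9.81 = 10.05525 kN/m³.
Let θ = 45.2° be the plate's angle to the horizontal; measure y along the incline from where the plane meets the free surface. Vertical depth h = y·sinθ with sinθ = 0.709571.
With the apex down, the centroid sits h/3 = 0.972/3 = 0.324 m below the base (the top edge), so y_c = 0.87 + 0.324 = 1.194 m and h_c = 1.194 × 0.709571 = 0.847228 m.
A = ½ × 1.6 × 0.972 = 0.7776 m².
Resultant F = γ·h_c·A = 10.05525 × 0.847228 × 0.7776 = 6.62444 kN.
I_c = b·h³/36 = 1.6 × 0.972³/36 = 0.0408147 m⁴.
Centre of pressure: y_p = y_c + I_c/(y_c·A) = 1.194 + 0.0408147/(1.194 × 0.7776) = 1.194 + 0.0439598 = 1.23796 m along the plane.
Vertically, h_p = y_p·sinθ = 1.23796 × 0.709571 = 0.878421 m.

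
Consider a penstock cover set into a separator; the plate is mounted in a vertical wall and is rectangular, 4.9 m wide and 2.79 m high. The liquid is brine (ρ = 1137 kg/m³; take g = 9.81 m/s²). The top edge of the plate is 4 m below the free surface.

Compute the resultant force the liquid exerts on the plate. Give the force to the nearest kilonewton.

F ≈ 823 kN

γ = ρg = 1137 × 9.81 / 1000 = 11.15397 kN/m³.
The centroid lies 2.79/2 = 1.395 m below the top edge, so the centroid depth is h_c = 4 + 1.395 = 5.395 m.
A = 4.9 × 2.79 = 13.671 m².
Resultant F = γ·h_c·A = 11.15397 × 5.395 × 13.671 = 822.662 kN.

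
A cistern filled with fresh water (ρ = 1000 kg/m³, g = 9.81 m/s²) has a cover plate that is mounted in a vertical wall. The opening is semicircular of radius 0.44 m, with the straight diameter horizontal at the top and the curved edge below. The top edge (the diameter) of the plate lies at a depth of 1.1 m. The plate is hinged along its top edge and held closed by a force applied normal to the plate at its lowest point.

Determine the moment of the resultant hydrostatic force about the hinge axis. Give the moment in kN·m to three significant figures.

M ≈ 0.757 kN·m

γ = ρg = 1000 × 9.81 = 9810 N/m³ = 9.81 kN/m³.
The centroid of a semicircle lies 4r/(3π) = 0.186742 m from the diameter, here below the top edge, so the centroid depth is h_c = 1.1 + 0.186742 = 1.28674 m.
A = πr²/2 = π × 0.44²/2 = 0.304106 m².
Resultant F = γ·h_c·A = 9.81 × 1.28674 × 0.304106 = 3.83871 kN.
I_c = (π/8 − 8/(9π))·r⁴ = 0.109757 × 0.44⁴ = 0.0041138 m⁴.
Centre of pressure: y_p = y_c + I_c/(y_c·A) = 1.28674 + 0.0041138/(1.28674 × 0.304106) = 1.28674 + 0.010513 = 1.29725 m along the plane.
The resultant acts 0.186742 + 0.010513 = 0.197255 m (along the plate) below the hinge at the top edge, so the moment about the hinge is M = F × 0.197255 = 3.83871 × 0.197255 = 0.757205 kN·m.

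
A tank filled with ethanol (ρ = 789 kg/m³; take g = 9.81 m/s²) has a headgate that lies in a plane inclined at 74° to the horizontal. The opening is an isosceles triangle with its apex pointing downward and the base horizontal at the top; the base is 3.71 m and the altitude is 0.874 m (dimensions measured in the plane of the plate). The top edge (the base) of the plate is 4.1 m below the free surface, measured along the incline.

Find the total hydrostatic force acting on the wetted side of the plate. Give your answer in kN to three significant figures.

γ = ρg = 789 × 9.81 / 1000 = 7.74009 kN/m³.
Let θ = 74° be the plate's angle to the horizontal; measure y along the incline from where the plane meets the free surface. Vertical depth h = y·sinθ with sinθ = 0.961262.
With the apex down, the centroid sits h/3 = 0.874/3 = 0.291333 m below the base (the top edge), so y_c = 4.1 + 0.291333 = 4.39133 m and h_c = 4.39133 × 0.961262 = 4.22122 m.
A = ½ × 3.71 × 0.874 = 1.62127 m².
Resultant F = γ·h_c·A = 7.74009 × 4.22122 × 1.62127 = 52.9711 kN.

F ≈ 53.0 kN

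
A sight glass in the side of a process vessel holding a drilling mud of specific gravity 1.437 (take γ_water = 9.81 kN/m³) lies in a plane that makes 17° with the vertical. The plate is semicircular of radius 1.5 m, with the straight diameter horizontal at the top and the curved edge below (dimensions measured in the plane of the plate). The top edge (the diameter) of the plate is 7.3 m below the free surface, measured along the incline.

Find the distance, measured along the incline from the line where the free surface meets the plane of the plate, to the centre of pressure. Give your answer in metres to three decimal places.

y_p = 7.956 m

γ = 1.437 × 9.81 = 14.09697 kN/m³.
The plate makes 17° with the vertical, i.e. θ = 90° − 17° = 73° to the horizontal. Measuring y along the incline from the free-surface line, vertical depth h = y·sinθ with sinθ = 0.956305.
The centroid of a semicircle lies 4r/(3π) = 0.63662 m from the diameter, here below the top edge, so y_c = 7.3 + 0.63662 = 7.93662 m and h_c = 7.93662 × 0.956305 = 7.58983 m.
A = πr²/2 = π × 1.5²/2 = 3.53429 m².
Resultant F = γ·h_c·A = 14.09697 × 7.58983 × 3.53429 = 378.146 kN.
I_c = (π/8 − 8/(9π))·r⁴ = 0.109757 × 1.5⁴ = 0.555645 m⁴.
Centre of pressure: y_p = y_c + I_c/(y_c·A) = 7.93662 + 0.555645/(7.93662 × 3.53429) = 7.93662 + 0.0198089 = 7.95643 m along the plane.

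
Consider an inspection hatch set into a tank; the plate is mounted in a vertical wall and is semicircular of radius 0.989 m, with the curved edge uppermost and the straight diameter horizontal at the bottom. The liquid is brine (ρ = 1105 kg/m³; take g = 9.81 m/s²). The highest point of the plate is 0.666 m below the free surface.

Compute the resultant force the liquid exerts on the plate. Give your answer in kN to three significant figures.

γ = ρg = 1105 × 9.81 / 1000 = 10.84005 kN/m³.
The centroid lies 4r/(3π) = 0.419745 m above the diameter, so r − 4r/(3π) = 0.989 − 0.419745 = 0.569255 m below the topmost point, so the centroid depth is h_c = 0.666 + 0.569255 = 1.23525 m.
A = πr²/2 = π × 0.989²/2 = 1.53643 m².
Resultant F = γ·h_c·A = 10.84005 × 1.23525 × 1.53643 = 20.5731 kN.

F ≈ 20.6 kN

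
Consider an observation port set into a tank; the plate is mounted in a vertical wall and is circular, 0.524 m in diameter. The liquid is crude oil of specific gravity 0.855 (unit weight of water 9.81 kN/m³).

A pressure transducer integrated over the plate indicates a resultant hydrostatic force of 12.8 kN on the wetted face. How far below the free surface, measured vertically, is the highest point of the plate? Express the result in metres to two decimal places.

d_top ≈ 6.81 m

γ = 0.855 × 9.81 = 8.38755 kN/m³.
A = π(0.262)² = 0.215651 m².
From F = γ·h_c·A, the centroid depth is h_c = 12.8/(8.38755 × 0.215651) = 7.07658 m.
The centroid is at the centre, 0.262 m below the top of the plate, so the highest point sits at h_top = 7.07658 − 0.262 = 6.81458 m below the surface.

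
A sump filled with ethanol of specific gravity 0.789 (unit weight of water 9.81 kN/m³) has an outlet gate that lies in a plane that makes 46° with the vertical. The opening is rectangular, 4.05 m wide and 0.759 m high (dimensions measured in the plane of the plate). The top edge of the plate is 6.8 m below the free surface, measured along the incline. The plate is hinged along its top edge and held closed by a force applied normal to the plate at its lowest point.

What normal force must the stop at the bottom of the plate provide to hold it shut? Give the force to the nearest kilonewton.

P ≈ 60 kN

γ = 0.789 × 9.81 = 7.74009 kN/m³.
The plate makes 46° with the vertical, i.e. θ = 90° − 46° = 44° to the horizontal. Measuring y along the incline from the free-surface line, vertical depth h = y·sinθ with sinθ = 0.694658.
The centroid lies 0.759/2 = 0.3795 m below the top edge, so y_c = 6.8 + 0.3795 = 7.1795 m and h_c = 7.1795 × 0.694658 = 4.9873 m.
A = 4.05 × 0.759 = 3.07395 m².
Resultant F = γ·h_c·A = 7.74009 × 4.9873 × 3.07395 = 118.661 kN.
I_c = b·h³/12 = 4.05 × 0.759³/12 = 0.14757 m⁴.
Centre of pressure: y_p = y_c + I_c/(y_c·A) = 7.1795 + 0.14757/(7.1795 × 3.07395) = 7.1795 + 0.00668663 = 7.18619 m along the plane.
The resultant acts 0.3795 + 0.00668663 = 0.386187 m (along the plate) below the hinge at the top edge, so the moment about the hinge is M = F × 0.386187 = 118.661 × 0.386187 = 45.8253 kN·m.
A normal force at the bottom, 0.759 m from the hinge, must supply this moment: P = 45.8253/0.759 = 60.3759 kN.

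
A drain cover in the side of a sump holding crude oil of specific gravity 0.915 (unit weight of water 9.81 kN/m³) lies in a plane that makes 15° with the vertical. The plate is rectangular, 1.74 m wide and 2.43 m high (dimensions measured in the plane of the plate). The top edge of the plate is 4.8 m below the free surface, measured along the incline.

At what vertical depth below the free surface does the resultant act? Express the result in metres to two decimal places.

γ = 0.915 × 9.81 = 8.97615 kN/m³.
The plate makes 15° with the vertical, i.e. θ = 90° − 15° = 75° to the horizontal. Measuring y along the incline from the free-surface line, vertical depth h = y·sinθ with sinθ = 0.965926.
The centroid lies 2.43/2 = 1.215 m below the top edge, so y_c = 4.8 + 1.215 = 6.015 m and h_c = 6.015 × 0.965926 = 5.81004 m.
A = 1.74 × 2.43 = 4.2282 m².
Resultant F = γ·h_c·A = 8.97615 × 5.81004 × 4.2282 = 220.508 kN.
I_c = b·h³/12 = 1.74 × 2.43³/12 = 2.08059 m⁴.
Centre of pressure: y_p = y_c + I_c/(y_c·A) = 6.015 + 2.08059/(6.015 × 4.2282) = 6.015 + 0.0818079 = 6.09681 m along the plane.
Vertically, h_p = y_p·sinθ = 6.09681 × 0.965926 = 5.88907 m.

h_p = 5.89 m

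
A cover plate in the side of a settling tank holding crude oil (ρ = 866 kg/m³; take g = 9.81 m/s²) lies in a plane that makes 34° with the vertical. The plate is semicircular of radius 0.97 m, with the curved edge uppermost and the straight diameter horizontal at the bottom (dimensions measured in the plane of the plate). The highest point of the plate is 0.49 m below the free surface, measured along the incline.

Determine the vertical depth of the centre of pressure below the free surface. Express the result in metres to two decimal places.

γ = ρg = 866 × 9.81 / 1000 = 8.49546 kN/m³.
The plate makes 34° with the vertical, i.e. θ = 90° − 34° = 56° to the horizontal. Measuring y along the incline from the free-surface line, vertical depth h = y·sinθ with sinθ = 0.829038.
The centroid lies 4r/(3π) = 0.411681 m above the diameter, so r − 4r/(3π) = 0.97 − 0.411681 = 0.558319 m below the topmost point, so y_c = 0.49 + 0.558319 = 1.04832 m and h_c = 1.04832 × 0.829038 = 0.869097 m.
A = πr²/2 = π × 0.97²/2 = 1.47796 m².
Resultant F = γ·h_c·A = 8.49546 × 0.869097 × 1.47796 = 10.9123 kN.
I_c = (π/8 − 8/(9π))·r⁴ = 0.109757 × 0.97⁴ = 0.0971671 m⁴.
Centre of pressure: y_p = y_c + I_c/(y_c·A) = 1.04832 + 0.0971671/(1.04832 × 1.47796) = 1.04832 + 0.0627137 = 1.11103 m along the plane.
Vertically, h_p = y_p·sinθ = 1.11103 × 0.829038 = 0.921086 m.

h_p = 0.92 m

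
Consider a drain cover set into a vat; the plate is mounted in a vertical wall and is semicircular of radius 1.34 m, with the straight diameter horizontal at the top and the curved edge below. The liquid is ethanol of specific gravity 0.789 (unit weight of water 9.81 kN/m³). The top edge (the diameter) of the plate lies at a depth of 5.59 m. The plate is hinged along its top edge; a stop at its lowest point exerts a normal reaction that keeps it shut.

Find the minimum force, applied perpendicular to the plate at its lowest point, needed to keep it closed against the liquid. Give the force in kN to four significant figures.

γ = 0.789 × 9.81 = 7.74009 kN/m³.
The centroid of a semicircle lies 4r/(3π) = 0.568714 m from the diameter, here below the top edge, so the centroid depth is h_c = 5.59 + 0.568714 = 6.15871 m.
A = πr²/2 = π × 1.34²/2 = 2.82052 m².
Resultant F = γ·h_c·A = 7.74009 × 6.15871 × 2.82052 = 134.451 kN.
I_c = (π/8 − 8/(9π))·r⁴ = 0.109757 × 1.34⁴ = 0.353876 m⁴.
Centre of pressure: y_p = y_c + I_c/(y_c·A) = 6.15871 + 0.353876/(6.15871 × 2.82052) = 6.15871 + 0.0203719 = 6.17908 m along the plane.
The resultant acts 0.568714 + 0.0203719 = 0.589086 m (along the plate) below the hinge at the top edge, so the moment about the hinge is M = F × 0.589086 = 134.451 × 0.589086 = 79.2032 kN·m.
A normal force at the bottom, 1.34 m from the hinge, must supply this moment: P = 79.2032/1.34 = 59.1069 kN.

P ≈ 59.11 kN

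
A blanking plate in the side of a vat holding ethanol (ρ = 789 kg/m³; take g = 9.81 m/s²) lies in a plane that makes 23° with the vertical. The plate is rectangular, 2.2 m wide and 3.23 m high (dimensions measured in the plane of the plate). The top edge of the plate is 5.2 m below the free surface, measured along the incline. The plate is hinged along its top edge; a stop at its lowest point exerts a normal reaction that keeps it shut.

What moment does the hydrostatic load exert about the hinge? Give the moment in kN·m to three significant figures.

M ≈ 601 kN·m

γ = ρg = 789 × 9.81 / 1000 = 7.74009 kN/m³.
The plate makes 23° with the vertical, i.e. θ = 90° − 23° = 67° to the horizontal. Measuring y along the incline from the free-surface line, vertical depth h = y·sinθ with sinθ = 0.920505.
The centroid lies 3.23/2 = 1.615 m below the top edge, so y_c = 5.2 + 1.615 = 6.815 m and h_c = 6.815 × 0.920505 = 6.27324 m.
A = 2.2 × 3.23 = 7.106 m².
Resultant F = γ·h_c·A = 7.74009 × 6.27324 × 7.106 = 345.035 kN.
I_c = b·h³/12 = 2.2 × 3.23³/12 = 6.17802 m⁴.
Centre of pressure: y_p = y_c + I_c/(y_c·A) = 6.815 + 6.17802/(6.815 × 7.106) = 6.815 + 0.127573 = 6.94257 m along the plane.
The resultant acts 1.615 + 0.127573 = 1.74257 m (along the plate) below the hinge at the top edge, so the moment about the hinge is M = F × 1.74257 = 345.035 × 1.74257 = 601.248 kN·m.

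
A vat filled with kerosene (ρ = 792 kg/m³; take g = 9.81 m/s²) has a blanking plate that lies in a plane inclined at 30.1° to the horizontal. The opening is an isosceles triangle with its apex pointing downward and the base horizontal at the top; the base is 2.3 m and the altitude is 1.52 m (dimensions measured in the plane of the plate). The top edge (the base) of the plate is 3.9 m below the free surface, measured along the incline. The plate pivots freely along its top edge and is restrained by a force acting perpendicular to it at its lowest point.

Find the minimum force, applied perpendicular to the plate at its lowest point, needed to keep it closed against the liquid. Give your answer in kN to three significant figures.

P ≈ 10.6 kN

γ = ρg = 792 × 9.81 / 1000 = 7.76952 kN/m³.
Let θ = 30.1° be the plate's angle to the horizontal; measure y along the incline from where the plane meets the free surface. Vertical depth h = y·sinθ with sinθ = 0.501511.
With the apex down, the centroid sits h/3 = 1.52/3 = 0.506667 m below the base (the top edge), so y_c = 3.9 + 0.506667 = 4.40667 m and h_c = 4.40667 × 0.501511 = 2.20999 m.
A = ½ × 2.3 × 1.52 = 1.748 m².
Resultant F = γ·h_c·A = 7.76952 × 2.20999 × 1.748 = 30.0141 kN.
I_c = b·h³/36 = 2.3 × 1.52³/36 = 0.224366 m⁴.
Centre of pressure: y_p = y_c + I_c/(y_c·A) = 4.40667 + 0.224366/(4.40667 × 1.748) = 4.40667 + 0.0291276 = 4.4358 m along the plane.
The resultant acts 0.506667 + 0.0291276 = 0.535795 m (along the plate) below the hinge at the top edge, so the moment about the hinge is M = F × 0.535795 = 30.0141 × 0.535795 = 16.0814 kN·m.
A normal force at the bottom, 1.52 m from the hinge, must supply this moment: P = 16.0814/1.52 = 10.5799 kN.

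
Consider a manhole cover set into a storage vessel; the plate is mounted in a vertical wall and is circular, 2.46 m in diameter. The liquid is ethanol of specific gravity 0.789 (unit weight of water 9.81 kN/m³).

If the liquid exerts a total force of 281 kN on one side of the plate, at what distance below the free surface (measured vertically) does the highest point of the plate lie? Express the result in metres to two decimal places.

γ = 0.789 × 9.81 = 7.74009 kN/m³.
A = π(1.23)² = 4.75292 m².
From F = γ·h_c·A, the centroid depth is h_c = 281/(7.74009 × 4.75292) = 7.63835 m.
The centroid is at the centre, 1.23 m below the top of the plate, so the highest point sits at h_top = 7.63835 − 1.23 = 6.40835 m below the surface.

d_top ≈ 6.41 m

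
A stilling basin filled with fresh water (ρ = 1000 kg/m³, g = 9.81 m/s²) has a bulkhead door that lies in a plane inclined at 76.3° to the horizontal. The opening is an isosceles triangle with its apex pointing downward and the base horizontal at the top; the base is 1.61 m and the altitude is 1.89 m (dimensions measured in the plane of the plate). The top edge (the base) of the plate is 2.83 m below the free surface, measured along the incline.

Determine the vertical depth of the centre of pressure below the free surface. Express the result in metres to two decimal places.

h_p = 3.42 m

γ = ρg = 1000 × 9.81 = 9810 N/m³ = 9.81 kN/m³.
Let θ = 76.3° be the plate's angle to the horizontal; measure y along the incline from where the plane meets the free surface. Vertical depth h = y·sinθ with sinθ = 0.971549.
With the apex down, the centroid sits h/3 = 1.89/3 = 0.63 m below the base (the top edge), so y_c = 2.83 + 0.63 = 3.46 m and h_c = 3.46 × 0.971549 = 3.36156 m.
A = ½ × 1.61 × 1.89 = 1.52145 m².
Resultant F = γ·h_c·A = 9.81 × 3.36156 × 1.52145 = 50.1727 kN.
I_c = b·h³/36 = 1.61 × 1.89³/36 = 0.301932 m⁴.
Centre of pressure: y_p = y_c + I_c/(y_c·A) = 3.46 + 0.301932/(3.46 × 1.52145) = 3.46 + 0.0573555 = 3.51736 m along the plane.
Vertically, h_p = y_p·sinθ = 3.51736 × 0.971549 = 3.41729 m.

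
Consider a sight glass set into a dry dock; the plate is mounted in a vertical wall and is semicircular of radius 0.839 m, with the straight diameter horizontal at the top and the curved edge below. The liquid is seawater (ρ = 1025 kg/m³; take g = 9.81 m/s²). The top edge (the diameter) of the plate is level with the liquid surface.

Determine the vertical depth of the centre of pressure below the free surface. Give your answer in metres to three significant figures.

h_p = 0.494 m

γ = ρg = 1025 × 9.81 / 1000 = 10.05525 kN/m³.
The centroid of a semicircle lies 4r/(3π) = 0.356083 m from the diameter, here below the top edge, so the centroid depth is h_c = 0.356083 m.
A = πr²/2 = π × 0.839²/2 = 1.10572 m².
Resultant F = γ·h_c·A = 10.05525 × 0.356083 × 1.10572 = 3.95903 kN.
I_c = (π/8 − 8/(9π))·r⁴ = 0.109757 × 0.839⁴ = 0.0543851 m⁴.
Centre of pressure: y_p = y_c + I_c/(y_c·A) = 0.356083 + 0.0543851/(0.356083 × 1.10572) = 0.356083 + 0.138129 = 0.494212 m along the plane.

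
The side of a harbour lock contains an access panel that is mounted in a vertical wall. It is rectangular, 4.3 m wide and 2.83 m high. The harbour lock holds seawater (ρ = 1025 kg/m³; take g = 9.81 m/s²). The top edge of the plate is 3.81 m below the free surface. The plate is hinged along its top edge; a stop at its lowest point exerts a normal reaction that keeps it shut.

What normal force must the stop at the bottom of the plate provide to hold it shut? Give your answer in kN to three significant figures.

P ≈ 349 kN

γ = ρg = 1025 × 9.81 / 1000 = 10.05525 kN/m³.
The centroid lies 2.83/2 = 1.415 m below the top edge, so the centroid depth is h_c = 3.81 + 1.415 = 5.225 m.
A = 4.3 × 2.83 = 12.169 m².
Resultant F = γ·h_c·A = 10.05525 × 5.225 × 12.169 = 639.343 kN.
I_c = b·h³/12 = 4.3 × 2.83³/12 = 8.12169 m⁴.
Centre of pressure: y_p = y_c + I_c/(y_c·A) = 5.225 + 8.12169/(5.225 × 12.169) = 5.225 + 0.127734 = 5.35273 m along the plane.
The resultant acts 1.415 + 0.127734 = 1.54273 m (along the plate) below the hinge at the top edge, so the moment about the hinge is M = F × 1.54273 = 639.343 × 1.54273 = 986.334 kN·m.
A normal force at the bottom, 2.83 m from the hinge, must supply this moment: P = 986.334/2.83 = 348.528 kN.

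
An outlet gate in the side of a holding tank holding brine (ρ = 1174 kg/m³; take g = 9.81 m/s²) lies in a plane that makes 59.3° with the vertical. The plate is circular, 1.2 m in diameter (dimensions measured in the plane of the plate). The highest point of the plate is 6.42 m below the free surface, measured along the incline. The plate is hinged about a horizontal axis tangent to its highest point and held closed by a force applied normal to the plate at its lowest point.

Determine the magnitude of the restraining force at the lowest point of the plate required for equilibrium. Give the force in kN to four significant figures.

γ = ρg = 1174 × 9.81 / 1000 = 11.51694 kN/m³.
The plate makes 59.3° with the vertical, i.e. θ = 90° − 59.3° = 30.7° to the horizontal. Measuring y along the incline from the free-surface line, vertical depth h = y·sinθ with sinθ = 0.510543.
The centroid is at the centre, 0.6 m below the top of the plate, so y_c = 6.42 + 0.6 = 7.02 m and h_c = 7.02 × 0.510543 = 3.58401 m.
A = π(0.6)² = 1.13097 m².
Resultant F = γ·h_c·A = 11.51694 × 3.58401 × 1.13097 = 46.6829 kN.
I_c = πr⁴/4 = π × 0.6⁴/4 = 0.101788 m⁴.
Centre of pressure: y_p = y_c + I_c/(y_c·A) = 7.02 + 0.101788/(7.02 × 1.13097) = 7.02 + 0.0128206 = 7.03282 m along the plane.
The resultant acts 0.6 + 0.0128206 = 0.612821 m (along the plate) below the hinge at the top edge, so the moment about the hinge is M = F × 0.612821 = 46.6829 × 0.612821 = 28.6083 kN·m.
A normal force at the bottom, 1.2 m from the hinge, must supply this moment: P = 28.6083/1.2 = 23.8403 kN.

P ≈ 23.84 kN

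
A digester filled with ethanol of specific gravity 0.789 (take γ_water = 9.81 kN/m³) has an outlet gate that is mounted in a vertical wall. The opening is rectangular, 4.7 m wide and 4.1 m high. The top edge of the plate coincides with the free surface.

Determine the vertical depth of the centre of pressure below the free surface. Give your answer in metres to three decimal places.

γ = 0.789 × 9.81 = 7.74009 kN/m³.
The centroid lies 4.1/2 = 2.05 m below the top edge, so the centroid depth is h_c = 2.05 m.
A = 4.7 × 4.1 = 19.27 m².
Resultant F = γ·h_c·A = 7.74009 × 2.05 × 19.27 = 305.761 kN.
I_c = b·h³/12 = 4.7 × 4.1³/12 = 26.9941 m⁴.
Centre of pressure: y_p = y_c + I_c/(y_c·A) = 2.05 + 26.9941/(2.05 × 19.27) = 2.05 + 0.683334 = 2.73333 m along the plane.

h_p = 2.733 m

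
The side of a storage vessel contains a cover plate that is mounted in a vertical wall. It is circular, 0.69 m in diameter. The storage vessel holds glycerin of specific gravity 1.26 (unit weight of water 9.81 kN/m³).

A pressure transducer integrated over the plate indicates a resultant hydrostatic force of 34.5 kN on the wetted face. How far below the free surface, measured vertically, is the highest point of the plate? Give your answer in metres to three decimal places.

d_top ≈ 7.119 m

γ = 1.26 × 9.81 = 12.3606 kN/m³.
A = π(0.345)² = 0.373928 m².
From F = γ·h_c·A, the centroid depth is h_c = 34.5/(12.3606 × 0.373928) = 7.46434 m.
The centroid is at the centre, 0.345 m below the top of the plate, so the highest point sits at h_top = 7.46434 − 0.345 = 7.11934 m below the surface.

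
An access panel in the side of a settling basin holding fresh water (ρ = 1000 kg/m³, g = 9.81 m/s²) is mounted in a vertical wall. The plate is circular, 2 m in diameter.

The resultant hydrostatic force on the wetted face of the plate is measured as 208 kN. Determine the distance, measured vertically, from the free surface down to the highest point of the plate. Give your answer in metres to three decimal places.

d_top ≈ 5.749 m

γ = ρg = 1000 × 9.81 = 9810 N/m³ = 9.81 kN/m³.
A = π(1)² = 3.14159 m².
From F = γ·h_c·A, the centroid depth is h_c = 208/(9.81 × 3.14159) = 6.74908 m.
The centroid is at the centre, 1 m below the top of the plate, so the highest point sits at h_top = 6.74908 − 1 = 5.74908 m below the surface.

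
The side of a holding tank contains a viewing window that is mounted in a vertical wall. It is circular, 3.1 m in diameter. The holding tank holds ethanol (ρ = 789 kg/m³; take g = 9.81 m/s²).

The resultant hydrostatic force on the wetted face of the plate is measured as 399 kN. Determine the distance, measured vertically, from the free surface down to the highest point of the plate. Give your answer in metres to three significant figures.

d_top ≈ 5.28 m

γ = ρg = 789 × 9.81 / 1000 = 7.74009 kN/m³.
A = π(1.55)² = 7.54768 m².
From F = γ·h_c·A, the centroid depth is h_c = 399/(7.74009 × 7.54768) = 6.82989 m.
The centroid is at the centre, 1.55 m below the top of the plate, so the highest point sits at h_top = 6.82989 − 1.55 = 5.27989 m below the surface.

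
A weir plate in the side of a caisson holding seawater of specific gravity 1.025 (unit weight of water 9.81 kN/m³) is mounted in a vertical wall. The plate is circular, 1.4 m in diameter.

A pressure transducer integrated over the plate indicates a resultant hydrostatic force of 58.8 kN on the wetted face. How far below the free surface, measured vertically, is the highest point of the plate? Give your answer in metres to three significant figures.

γ = 1.025 × 9.81 = 10.05525 kN/m³.
A = π(0.7)² = 1.53938 m².
From F = γ·h_c·A, the centroid depth is h_c = 58.8/(10.05525 × 1.53938) = 3.79873 m.
The centroid is at the centre, 0.7 m below the top of the plate, so the highest point sits at h_top = 3.79873 − 0.7 = 3.09873 m below the surface.

d_top ≈ 3.10 m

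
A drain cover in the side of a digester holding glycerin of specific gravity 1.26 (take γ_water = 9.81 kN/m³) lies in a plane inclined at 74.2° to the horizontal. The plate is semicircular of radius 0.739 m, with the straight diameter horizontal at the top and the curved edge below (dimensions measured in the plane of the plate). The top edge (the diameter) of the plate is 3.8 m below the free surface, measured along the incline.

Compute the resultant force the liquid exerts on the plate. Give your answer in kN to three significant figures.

γ = 1.26 × 9.81 = 12.3606 kN/m³.
Let θ = 74.2° be the plate's angle to the horizontal; measure y along the incline from where the plane meets the free surface. Vertical depth h = y·sinθ with sinθ = 0.962218.
The centroid of a semicircle lies 4r/(3π) = 0.313641 m from the diameter, here below the top edge, so y_c = 3.8 + 0.313641 = 4.11364 m and h_c = 4.11364 × 0.962218 = 3.95822 m.
A = πr²/2 = π × 0.739²/2 = 0.857845 m².
Resultant F = γ·h_c·A = 12.3606 × 3.95822 × 0.857845 = 41.9709 kN.

F ≈ 42.0 kN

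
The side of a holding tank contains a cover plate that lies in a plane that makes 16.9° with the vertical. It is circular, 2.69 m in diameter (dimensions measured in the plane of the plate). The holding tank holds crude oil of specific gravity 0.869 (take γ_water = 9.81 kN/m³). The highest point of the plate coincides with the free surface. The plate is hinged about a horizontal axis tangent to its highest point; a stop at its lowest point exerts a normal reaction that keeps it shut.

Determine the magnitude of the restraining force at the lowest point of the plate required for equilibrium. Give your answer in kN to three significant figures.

P ≈ 39.0 kN

γ = 0.869 × 9.81 = 8.52489 kN/m³.
The plate makes 16.9° with the vertical, i.e. θ = 90° − 16.9° = 73.1° to the horizontal. Measuring y along the incline from the free-surface line, vertical depth h = y·sinθ with sinθ = 0.956814.
The centroid is at the centre, 1.345 m below the top of the plate, so y_c = 1.345 m and h_c = 1.345 × 0.956814 = 1.28691 m.
A = π(1.345)² = 5.68322 m².
Resultant F = γ·h_c·A = 8.52489 × 1.28691 × 5.68322 = 62.3493 kN.
I_c = πr⁴/4 = π × 1.345⁴/4 = 2.57027 m⁴.
Centre of pressure: y_p = y_c + I_c/(y_c·A) = 1.345 + 2.57027/(1.345 × 5.68322) = 1.345 + 0.33625 = 1.68125 m along the plane.
The resultant acts 1.345 + 0.33625 = 1.68125 m (along the plate) below the hinge at the top edge, so the moment about the hinge is M = F × 1.68125 = 62.3493 × 1.68125 = 104.825 kN·m.
A normal force at the bottom, 2.69 m from the hinge, must supply this moment: P = 104.825/2.69 = 38.9684 kN.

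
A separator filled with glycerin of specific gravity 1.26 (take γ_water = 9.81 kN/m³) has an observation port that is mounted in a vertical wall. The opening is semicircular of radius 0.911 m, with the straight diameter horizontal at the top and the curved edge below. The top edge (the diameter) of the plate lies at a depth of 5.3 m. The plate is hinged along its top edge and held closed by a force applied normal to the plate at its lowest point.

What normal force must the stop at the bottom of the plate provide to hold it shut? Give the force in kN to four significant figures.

P ≈ 39.92 kN

γ = 1.26 × 9.81 = 12.3606 kN/m³.
The centroid of a semicircle lies 4r/(3π) = 0.38664 m from the diameter, here below the top edge, so the centroid depth is h_c = 5.3 + 0.38664 = 5.68664 m.
A = πr²/2 = π × 0.911²/2 = 1.30364 m².
Resultant F = γ·h_c·A = 12.3606 × 5.68664 × 1.30364 = 91.6332 kN.
I_c = (π/8 − 8/(9π))·r⁴ = 0.109757 × 0.911⁴ = 0.0755972 m⁴.
Centre of pressure: y_p = y_c + I_c/(y_c·A) = 5.68664 + 0.0755972/(5.68664 × 1.30364) = 5.68664 + 0.0101975 = 5.69684 m along the plane.
The resultant acts 0.38664 + 0.0101975 = 0.396838 m (along the plate) below the hinge at the top edge, so the moment about the hinge is M = F × 0.396838 = 91.6332 × 0.396838 = 36.3635 kN·m.
A normal force at the bottom, 0.911 m from the hinge, must supply this moment: P = 36.3635/0.911 = 39.916 kN.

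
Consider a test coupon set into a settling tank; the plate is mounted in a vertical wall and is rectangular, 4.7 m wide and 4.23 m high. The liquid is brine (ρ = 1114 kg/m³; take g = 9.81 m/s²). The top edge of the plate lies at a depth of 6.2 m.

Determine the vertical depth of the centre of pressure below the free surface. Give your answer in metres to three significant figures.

γ = ρg = 1114 × 9.81 / 1000 = 10.92834 kN/m³.
The centroid lies 4.23/2 = 2.115 m below the top edge, so the centroid depth is h_c = 6.2 + 2.115 = 8.315 m.
A = 4.7 × 4.23 = 19.881 m².
Resultant F = γ·h_c·A = 10.92834 × 8.315 × 19.881 = 1806.57 kN.
I_c = b·h³/12 = 4.7 × 4.23³/12 = 29.6441 m⁴.
Centre of pressure: y_p = y_c + I_c/(y_c·A) = 8.315 + 29.6441/(8.315 × 19.881) = 8.315 + 0.179324 = 8.49432 m along the plane.

h_p = 8.49 m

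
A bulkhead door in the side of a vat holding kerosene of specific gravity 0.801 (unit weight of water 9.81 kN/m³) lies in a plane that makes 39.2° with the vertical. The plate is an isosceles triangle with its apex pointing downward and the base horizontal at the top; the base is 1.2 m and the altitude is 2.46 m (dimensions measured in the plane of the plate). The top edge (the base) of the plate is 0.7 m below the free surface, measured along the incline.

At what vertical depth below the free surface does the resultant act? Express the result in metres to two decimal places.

h_p = 1.35 m

γ = 0.801 × 9.81 = 7.85781 kN/m³.
The plate makes 39.2° with the vertical, i.e. θ = 90° − 39.2° = 50.8° to the horizontal. Measuring y along the incline from the free-surface line, vertical depth h = y·sinθ with sinθ = 0.774944.
With the apex down, the centroid sits h/3 = 2.46/3 = 0.82 m below the base (the top edge), so y_c = 0.7 + 0.82 = 1.52 m and h_c = 1.52 × 0.774944 = 1.17791 m.
A = ½ × 1.2 × 2.46 = 1.476 m².
Resultant F = γ·h_c·A = 7.85781 × 1.17791 × 1.476 = 13.6616 kN.
I_c = b·h³/36 = 1.2 × 2.46³/36 = 0.496231 m⁴.
Centre of pressure: y_p = y_c + I_c/(y_c·A) = 1.52 + 0.496231/(1.52 × 1.476) = 1.52 + 0.221184 = 1.74118 m along the plane.
Vertically, h_p = y_p·sinθ = 1.74118 × 0.774944 = 1.34932 m.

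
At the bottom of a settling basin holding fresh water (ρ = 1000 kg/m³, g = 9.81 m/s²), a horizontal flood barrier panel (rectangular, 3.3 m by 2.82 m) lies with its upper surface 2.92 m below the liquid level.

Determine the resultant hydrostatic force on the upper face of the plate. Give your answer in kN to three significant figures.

γ = ρg = 1000 × 9.81 = 9810 N/m³ = 9.81 kN/m³.
The plate is horizontal, so pressure is uniform at p = γ·h = 9.81 × 2.92 = 28.6452 kN/m².
A = 3.3 × 2.82 = 9.306 m².
F = p·A = 28.6452 × 9.306 = 266.572 kN.

F ≈ 267 kN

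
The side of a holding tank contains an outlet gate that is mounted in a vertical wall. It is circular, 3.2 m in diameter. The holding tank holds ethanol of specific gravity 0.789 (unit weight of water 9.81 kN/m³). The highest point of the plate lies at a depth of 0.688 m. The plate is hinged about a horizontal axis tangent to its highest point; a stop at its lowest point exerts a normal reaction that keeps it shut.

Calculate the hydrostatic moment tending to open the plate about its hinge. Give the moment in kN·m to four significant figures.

γ = 0.789 × 9.81 = 7.74009 kN/m³.
The centroid is at the centre, 1.6 m below the top of the plate, so the centroid depth is h_c = 0.688 + 1.6 = 2.288 m.
A = π(1.6)² = 8.04248 m².
Resultant F = γ·h_c·A = 7.74009 × 2.288 × 8.04248 = 142.427 kN.
I_c = πr⁴/4 = π × 1.6⁴/4 = 5.14719 m⁴.
Centre of pressure: y_p = y_c + I_c/(y_c·A) = 2.288 + 5.14719/(2.288 × 8.04248) = 2.288 + 0.27972 = 2.56772 m along the plane.
The resultant acts 1.6 + 0.27972 = 1.87972 m (along the plate) below the hinge at the top edge, so the moment about the hinge is M = F × 1.87972 = 142.427 × 1.87972 = 267.723 kN·m.

M ≈ 267.7 kN·m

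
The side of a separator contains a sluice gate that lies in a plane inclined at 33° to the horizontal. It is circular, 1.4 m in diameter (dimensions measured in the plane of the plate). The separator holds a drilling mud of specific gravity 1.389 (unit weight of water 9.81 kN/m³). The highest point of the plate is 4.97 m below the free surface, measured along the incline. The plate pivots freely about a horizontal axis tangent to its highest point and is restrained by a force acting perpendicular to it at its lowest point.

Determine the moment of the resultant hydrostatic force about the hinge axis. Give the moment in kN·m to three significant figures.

γ = 1.389 × 9.81 = 13.62609 kN/m³.
Let θ = 33° be the plate's angle to the horizontal; measure y along the incline from where the plane meets the free surface. Vertical depth h = y·sinθ with sinθ = 0.544639.
The centroid is at the centre, 0.7 m below the top of the plate, so y_c = 4.97 + 0.7 = 5.67 m and h_c = 5.67 × 0.544639 = 3.0881 m.
A = π(0.7)² = 1.53938 m².
Resultant F = γ·h_c·A = 13.62609 × 3.0881 × 1.53938 = 64.7752 kN.
I_c = πr⁴/4 = π × 0.7⁴/4 = 0.188574 m⁴.
Centre of pressure: y_p = y_c + I_c/(y_c·A) = 5.67 + 0.188574/(5.67 × 1.53938) = 5.67 + 0.0216049 = 5.6916 m along the plane.
The resultant acts 0.7 + 0.0216049 = 0.721605 m (along the plate) below the hinge at the top edge, so the moment about the hinge is M = F × 0.721605 = 64.7752 × 0.721605 = 46.7421 kN·m.

M ≈ 46.7 kN·m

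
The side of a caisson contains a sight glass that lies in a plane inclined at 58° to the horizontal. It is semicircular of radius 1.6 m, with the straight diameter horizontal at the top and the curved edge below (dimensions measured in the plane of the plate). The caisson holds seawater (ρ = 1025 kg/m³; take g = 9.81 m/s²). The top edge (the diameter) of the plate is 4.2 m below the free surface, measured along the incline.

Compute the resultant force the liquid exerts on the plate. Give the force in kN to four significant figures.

γ = ρg = 1025 × 9.81 / 1000 = 10.05525 kN/m³.
Let θ = 58° be the plate's angle to the horizontal; measure y along the incline from where the plane meets the free surface. Vertical depth h = y·sinθ with sinθ = 0.848048.
The centroid of a semicircle lies 4r/(3π) = 0.679061 m from the diameter, here below the top edge, so y_c = 4.2 + 0.679061 = 4.87906 m and h_c = 4.87906 × 0.848048 = 4.13768 m.
A = πr²/2 = π × 1.6²/2 = 4.02124 m².
Resultant F = γ·h_c·A = 10.05525 × 4.13768 × 4.02124 = 167.305 kN.

F ≈ 167.3 kN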